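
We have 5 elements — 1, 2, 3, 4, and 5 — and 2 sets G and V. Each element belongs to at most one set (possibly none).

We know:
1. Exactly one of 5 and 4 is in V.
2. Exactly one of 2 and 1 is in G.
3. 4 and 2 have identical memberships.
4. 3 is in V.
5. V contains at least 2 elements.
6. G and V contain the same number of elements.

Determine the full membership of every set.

From (4): 3 ∈ V.
Suppose 1 ∈ G: no assignment then satisfies all the clues, so 1 ∉ G.

G = {2, 4}; V = {3, 5}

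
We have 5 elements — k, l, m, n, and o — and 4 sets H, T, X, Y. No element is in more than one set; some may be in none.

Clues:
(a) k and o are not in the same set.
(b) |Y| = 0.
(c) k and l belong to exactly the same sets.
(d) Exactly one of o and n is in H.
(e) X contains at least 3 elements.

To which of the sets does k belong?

(b): Y already has 0, so the rest are out.
Suppose k ∈ H: no assignment then satisfies all the clues, so k ∉ H.

k: X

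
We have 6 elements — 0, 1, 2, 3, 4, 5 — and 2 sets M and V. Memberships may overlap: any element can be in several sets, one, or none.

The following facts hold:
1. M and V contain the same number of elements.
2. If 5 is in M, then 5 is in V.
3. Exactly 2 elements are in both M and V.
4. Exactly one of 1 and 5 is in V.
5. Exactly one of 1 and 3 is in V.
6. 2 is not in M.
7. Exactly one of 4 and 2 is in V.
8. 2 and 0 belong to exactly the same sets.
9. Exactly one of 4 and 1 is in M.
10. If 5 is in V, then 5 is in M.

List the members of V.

V = {3, 4, 5}

From (6): 2 ∉ M.
(8): 0 matches 2: 0 ∉ M.
Suppose 0 ∈ V: no assignment then satisfies all the clues, so 0 ∉ V.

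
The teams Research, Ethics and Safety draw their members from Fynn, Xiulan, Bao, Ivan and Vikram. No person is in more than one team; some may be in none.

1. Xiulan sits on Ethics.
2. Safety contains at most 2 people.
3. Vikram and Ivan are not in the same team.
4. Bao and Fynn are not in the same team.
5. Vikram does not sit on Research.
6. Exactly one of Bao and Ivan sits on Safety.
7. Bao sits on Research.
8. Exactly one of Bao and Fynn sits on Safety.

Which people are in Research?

Research = {Bao}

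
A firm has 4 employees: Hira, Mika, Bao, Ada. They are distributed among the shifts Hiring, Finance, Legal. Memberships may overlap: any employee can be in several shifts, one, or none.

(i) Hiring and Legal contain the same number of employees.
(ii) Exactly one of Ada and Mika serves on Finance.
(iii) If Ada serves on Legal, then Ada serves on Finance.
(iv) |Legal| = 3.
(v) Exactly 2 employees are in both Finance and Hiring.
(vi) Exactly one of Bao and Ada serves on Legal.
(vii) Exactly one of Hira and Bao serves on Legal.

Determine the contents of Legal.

Legal = {Ada, Hira, Mika}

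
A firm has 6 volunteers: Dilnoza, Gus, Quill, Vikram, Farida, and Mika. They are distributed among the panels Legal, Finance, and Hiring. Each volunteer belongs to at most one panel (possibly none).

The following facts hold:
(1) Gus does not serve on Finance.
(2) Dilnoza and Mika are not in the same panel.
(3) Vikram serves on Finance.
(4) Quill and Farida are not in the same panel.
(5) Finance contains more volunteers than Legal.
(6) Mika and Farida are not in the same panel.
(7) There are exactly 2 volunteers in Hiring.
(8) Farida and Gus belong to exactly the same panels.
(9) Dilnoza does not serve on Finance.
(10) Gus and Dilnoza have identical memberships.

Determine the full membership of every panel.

Legal = {}; Finance = {Vikram}; Hiring = {Mika, Quill}

From (1): Gus ∉ Finance.
From (3): Vikram ∈ Finance.
From (9): Dilnoza ∉ Finance.
(8): Farida matches Gus: Farida ∉ Finance.
Suppose Dilnoza ∈ Legal: no assignment then satisfies all the clues, so Dilnoza ∉ Legal.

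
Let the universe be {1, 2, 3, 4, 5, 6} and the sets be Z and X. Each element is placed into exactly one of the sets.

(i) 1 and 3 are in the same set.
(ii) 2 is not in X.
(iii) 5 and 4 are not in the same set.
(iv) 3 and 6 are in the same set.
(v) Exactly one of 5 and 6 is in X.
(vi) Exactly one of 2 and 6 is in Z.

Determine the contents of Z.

From (ii): 2 ∉ X.
Only one set left: 2 ∈ Z.
(vi) (exactly one): 6 ∉ Z.
Only one set left: 6 ∈ X.
(iv): 3 matches 6: 3 ∉ Z.
(iv): 3 matches 6: 3 ∈ X.
(v) (exactly one): 5 ∉ X.
Only one set left: 5 ∈ Z.
(i): 1 matches 3: 1 ∉ Z.
(i): 1 matches 3: 1 ∈ X.
(iii): 4 ∉ Z.
Only one set left: 4 ∈ X.

Z = {2, 5}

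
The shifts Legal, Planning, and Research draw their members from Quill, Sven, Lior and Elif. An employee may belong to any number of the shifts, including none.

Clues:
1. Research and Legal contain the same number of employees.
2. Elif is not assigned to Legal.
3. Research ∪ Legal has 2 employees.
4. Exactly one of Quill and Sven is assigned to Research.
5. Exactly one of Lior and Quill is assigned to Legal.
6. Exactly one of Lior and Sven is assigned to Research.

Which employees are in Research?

Research = {Sven}

From (2): Elif ∉ Legal.
Suppose Quill ∈ Research: no assignment then satisfies all the clues, so Quill ∉ Research.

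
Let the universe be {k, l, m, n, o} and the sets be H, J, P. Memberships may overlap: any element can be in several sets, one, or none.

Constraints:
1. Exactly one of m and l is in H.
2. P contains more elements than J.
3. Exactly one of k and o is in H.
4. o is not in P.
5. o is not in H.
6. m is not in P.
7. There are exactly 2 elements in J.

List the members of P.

From (4): o ∉ P.
From (5): o ∉ H.
From (6): m ∉ P.
(3) (exactly one): k ∈ H.
Suppose k ∉ P: no assignment then satisfies all the clues, so k ∈ P.

P = {k, l, n}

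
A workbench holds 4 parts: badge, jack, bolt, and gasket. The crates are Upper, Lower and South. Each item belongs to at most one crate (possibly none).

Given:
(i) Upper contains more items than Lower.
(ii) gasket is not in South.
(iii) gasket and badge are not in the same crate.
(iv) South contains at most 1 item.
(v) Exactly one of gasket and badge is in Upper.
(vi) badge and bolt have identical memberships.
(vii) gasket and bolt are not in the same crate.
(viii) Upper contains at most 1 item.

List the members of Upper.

Upper = {gasket}

From (ii): gasket ∉ South.
Suppose badge ∈ Upper: no assignment then satisfies all the clues, so badge ∉ Upper.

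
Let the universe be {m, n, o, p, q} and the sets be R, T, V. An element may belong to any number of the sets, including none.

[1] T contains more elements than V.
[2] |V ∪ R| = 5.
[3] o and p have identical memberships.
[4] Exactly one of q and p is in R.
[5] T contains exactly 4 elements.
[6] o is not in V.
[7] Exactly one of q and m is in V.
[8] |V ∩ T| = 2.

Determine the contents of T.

T = {n, o, p, q}

From (6): o ∉ V.
(3): p matches o: p ∉ V.
Suppose m ∈ T: no assignment then satisfies all the clues, so m ∉ T.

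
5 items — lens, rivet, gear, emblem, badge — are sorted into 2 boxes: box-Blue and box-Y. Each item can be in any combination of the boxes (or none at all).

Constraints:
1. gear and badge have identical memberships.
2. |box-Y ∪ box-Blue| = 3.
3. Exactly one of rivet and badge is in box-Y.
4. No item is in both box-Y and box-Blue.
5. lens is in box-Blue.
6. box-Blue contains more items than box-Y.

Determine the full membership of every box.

box-Blue = {emblem, lens}; box-Y = {rivet}

From (5): lens ∈ box-Blue.
(4) (disjoint): lens ∉ box-Y.
Suppose rivet ∈ box-Blue: no assignment then satisfies all the clues, so rivet ∉ box-Blue.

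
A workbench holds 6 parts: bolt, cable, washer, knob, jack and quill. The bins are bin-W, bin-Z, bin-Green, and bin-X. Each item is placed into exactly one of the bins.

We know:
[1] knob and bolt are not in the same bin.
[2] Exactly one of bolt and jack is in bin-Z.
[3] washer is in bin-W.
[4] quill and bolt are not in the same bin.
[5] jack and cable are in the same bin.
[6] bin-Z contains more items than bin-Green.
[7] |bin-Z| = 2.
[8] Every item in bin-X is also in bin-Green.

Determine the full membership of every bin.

bin-W = {knob, quill, washer}; bin-Z = {cable, jack}; bin-Green = {bolt}; bin-X = {}

From (3): washer ∈ bin-W.
Suppose bolt ∈ bin-W: no assignment then satisfies all the clues, so bolt ∉ bin-W.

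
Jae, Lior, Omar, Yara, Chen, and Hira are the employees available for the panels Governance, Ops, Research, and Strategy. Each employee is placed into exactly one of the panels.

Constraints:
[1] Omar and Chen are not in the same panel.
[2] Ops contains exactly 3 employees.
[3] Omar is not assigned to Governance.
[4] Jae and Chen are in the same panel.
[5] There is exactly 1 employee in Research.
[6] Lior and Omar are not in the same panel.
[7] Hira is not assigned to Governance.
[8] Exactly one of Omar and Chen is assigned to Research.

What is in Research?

Research = {Omar}

From (3): Omar ∉ Governance.
From (7): Hira ∉ Governance.
Suppose Jae ∈ Research: no assignment then satisfies all the clues, so Jae ∉ Research.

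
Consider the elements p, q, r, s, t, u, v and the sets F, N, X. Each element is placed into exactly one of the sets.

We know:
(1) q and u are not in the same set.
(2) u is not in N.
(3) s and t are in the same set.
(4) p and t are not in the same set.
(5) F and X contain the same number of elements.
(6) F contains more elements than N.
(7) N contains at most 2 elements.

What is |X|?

From (2): u ∉ N.
Suppose s ∈ N: no assignment then satisfies all the clues, so s ∉ N.

3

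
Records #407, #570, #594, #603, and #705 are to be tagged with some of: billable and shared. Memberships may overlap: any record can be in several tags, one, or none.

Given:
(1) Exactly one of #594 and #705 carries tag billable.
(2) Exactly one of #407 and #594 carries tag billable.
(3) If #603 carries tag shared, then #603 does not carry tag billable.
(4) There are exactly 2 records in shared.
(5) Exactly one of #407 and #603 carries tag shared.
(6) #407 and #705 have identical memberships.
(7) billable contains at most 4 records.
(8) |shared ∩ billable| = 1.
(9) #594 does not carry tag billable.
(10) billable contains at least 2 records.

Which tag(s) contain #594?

#594: none

From (9): #594 ∉ billable.
(1) (exactly one): #705 ∈ billable.
(2) (exactly one): #407 ∈ billable.
Suppose #594 ∈ shared: no assignment then satisfies all the clues, so #594 ∉ shared.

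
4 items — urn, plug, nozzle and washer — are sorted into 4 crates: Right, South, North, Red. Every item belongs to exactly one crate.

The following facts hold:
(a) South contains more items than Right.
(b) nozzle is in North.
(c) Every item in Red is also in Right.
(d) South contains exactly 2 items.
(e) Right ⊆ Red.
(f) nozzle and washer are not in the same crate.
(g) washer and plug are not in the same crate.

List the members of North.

North = {nozzle, plug}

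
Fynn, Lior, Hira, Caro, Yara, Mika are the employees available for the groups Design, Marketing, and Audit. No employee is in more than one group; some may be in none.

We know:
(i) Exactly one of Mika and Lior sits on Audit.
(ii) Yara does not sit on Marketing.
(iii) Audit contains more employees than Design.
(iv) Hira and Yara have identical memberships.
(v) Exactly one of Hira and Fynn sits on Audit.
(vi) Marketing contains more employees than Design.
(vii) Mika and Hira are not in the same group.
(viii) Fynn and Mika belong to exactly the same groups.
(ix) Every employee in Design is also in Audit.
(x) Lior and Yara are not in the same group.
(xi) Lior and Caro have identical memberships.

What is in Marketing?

Marketing = {Caro, Lior}

From (ii): Yara ∉ Marketing.
(iv): Hira matches Yara: Hira ∉ Marketing.
Suppose Fynn ∈ Marketing: no assignment then satisfies all the clues, so Fynn ∉ Marketing.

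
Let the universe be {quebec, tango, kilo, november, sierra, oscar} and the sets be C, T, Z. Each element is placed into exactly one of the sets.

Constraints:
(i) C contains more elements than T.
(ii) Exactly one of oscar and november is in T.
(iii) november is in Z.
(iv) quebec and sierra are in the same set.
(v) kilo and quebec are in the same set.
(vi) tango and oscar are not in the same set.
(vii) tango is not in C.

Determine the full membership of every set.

C = {kilo, quebec, sierra}; T = {oscar}; Z = {november, tango}

From (iii): november ∈ Z.
From (vii): tango ∉ C.
(ii) (exactly one): oscar ∈ T.
(vi): tango ∉ T.
Only one set left: tango ∈ Z.
Suppose quebec ∉ C: no assignment then satisfies all the clues, so quebec ∈ C.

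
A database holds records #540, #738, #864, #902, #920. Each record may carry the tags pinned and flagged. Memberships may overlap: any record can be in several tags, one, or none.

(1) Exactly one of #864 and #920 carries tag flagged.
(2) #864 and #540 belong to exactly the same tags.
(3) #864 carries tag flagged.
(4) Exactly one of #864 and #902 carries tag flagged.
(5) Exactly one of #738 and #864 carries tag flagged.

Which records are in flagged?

flagged = {#540, #864}

From (3): #864 ∈ flagged.
(1) (exactly one): #920 ∉ flagged.
(2): #540 matches #864: #540 ∈ flagged.
(4) (exactly one): #902 ∉ flagged.
(5) (exactly one): #738 ∉ flagged.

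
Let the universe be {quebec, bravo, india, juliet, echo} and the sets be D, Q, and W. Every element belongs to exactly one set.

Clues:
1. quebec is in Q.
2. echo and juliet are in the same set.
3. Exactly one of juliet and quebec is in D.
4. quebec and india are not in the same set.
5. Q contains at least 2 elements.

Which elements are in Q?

From (1): quebec ∈ Q.
(3) (exactly one): juliet ∈ D.
(4): india ∉ Q.
(2): echo matches juliet: echo ∈ D.
(5): only 2 candidates remain for Q, so all are in.

Q = {bravo, quebec}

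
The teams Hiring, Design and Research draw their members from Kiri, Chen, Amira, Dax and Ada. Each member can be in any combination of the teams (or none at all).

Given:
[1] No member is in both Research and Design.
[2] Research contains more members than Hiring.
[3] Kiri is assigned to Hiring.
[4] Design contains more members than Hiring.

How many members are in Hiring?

1

From (3): Kiri ∈ Hiring.
Suppose Chen ∈ Hiring: no assignment then satisfies all the clues, so Chen ∉ Hiring.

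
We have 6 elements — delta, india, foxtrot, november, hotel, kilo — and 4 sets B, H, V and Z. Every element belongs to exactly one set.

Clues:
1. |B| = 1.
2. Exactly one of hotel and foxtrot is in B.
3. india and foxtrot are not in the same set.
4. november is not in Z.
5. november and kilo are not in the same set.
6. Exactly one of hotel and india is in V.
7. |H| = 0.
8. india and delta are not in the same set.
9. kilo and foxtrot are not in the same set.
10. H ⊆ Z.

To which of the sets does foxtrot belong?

foxtrot: B

From (4): november ∉ Z.
(7): H already has 0, so the rest are out.
Suppose foxtrot ∉ B: no assignment then satisfies all the clues, so foxtrot ∈ B.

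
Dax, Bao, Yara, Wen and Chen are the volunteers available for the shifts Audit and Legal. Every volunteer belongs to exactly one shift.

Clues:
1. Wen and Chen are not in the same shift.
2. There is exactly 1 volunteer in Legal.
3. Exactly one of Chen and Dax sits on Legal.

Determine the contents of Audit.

Audit = {Bao, Dax, Wen, Yara}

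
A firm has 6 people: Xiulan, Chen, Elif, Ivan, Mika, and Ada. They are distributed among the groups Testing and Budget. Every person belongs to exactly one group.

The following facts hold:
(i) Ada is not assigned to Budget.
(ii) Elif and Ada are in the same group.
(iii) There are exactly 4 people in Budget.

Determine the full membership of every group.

Testing = {Ada, Elif}; Budget = {Chen, Ivan, Mika, Xiulan}

From (i): Ada ∉ Budget.
(ii): Elif matches Ada: Elif ∉ Budget.
(iii): only 4 candidates remain for Budget, so all are in.
Only one group left: Elif ∈ Testing.
Only one group left: Ada ∈ Testing.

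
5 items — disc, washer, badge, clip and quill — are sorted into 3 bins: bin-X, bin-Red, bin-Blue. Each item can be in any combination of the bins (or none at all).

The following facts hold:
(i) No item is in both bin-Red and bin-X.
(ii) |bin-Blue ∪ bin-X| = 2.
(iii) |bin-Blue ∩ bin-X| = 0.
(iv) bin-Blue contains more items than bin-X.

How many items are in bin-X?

0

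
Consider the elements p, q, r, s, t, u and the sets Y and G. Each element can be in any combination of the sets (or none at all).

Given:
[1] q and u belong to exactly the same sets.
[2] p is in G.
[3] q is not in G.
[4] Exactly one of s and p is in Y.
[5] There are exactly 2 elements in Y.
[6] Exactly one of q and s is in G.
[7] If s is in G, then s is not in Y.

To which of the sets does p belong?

p: G, Y

From (2): p ∈ G.
From (3): q ∉ G.
(1): u matches q: u ∉ G.
(6) (exactly one): s ∈ G.
(7): s ∉ Y.
(4) (exactly one): p ∈ Y.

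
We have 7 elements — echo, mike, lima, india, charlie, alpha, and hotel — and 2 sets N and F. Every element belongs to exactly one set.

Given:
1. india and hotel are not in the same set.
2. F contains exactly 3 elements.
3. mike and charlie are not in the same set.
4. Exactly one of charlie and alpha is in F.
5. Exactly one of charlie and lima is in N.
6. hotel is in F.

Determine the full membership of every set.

From (6): hotel ∈ F.
(1): india ∉ F.
Only one set left: india ∈ N.
Suppose echo ∈ N: no assignment then satisfies all the clues, so echo ∉ N.

N = {alpha, india, lima, mike}; F = {charlie, echo, hotel}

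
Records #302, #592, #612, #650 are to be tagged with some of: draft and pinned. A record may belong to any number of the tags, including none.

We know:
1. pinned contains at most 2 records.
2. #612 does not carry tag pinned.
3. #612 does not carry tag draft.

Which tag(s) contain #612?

From (2): #612 ∉ pinned.
From (3): #612 ∉ draft.

#612: none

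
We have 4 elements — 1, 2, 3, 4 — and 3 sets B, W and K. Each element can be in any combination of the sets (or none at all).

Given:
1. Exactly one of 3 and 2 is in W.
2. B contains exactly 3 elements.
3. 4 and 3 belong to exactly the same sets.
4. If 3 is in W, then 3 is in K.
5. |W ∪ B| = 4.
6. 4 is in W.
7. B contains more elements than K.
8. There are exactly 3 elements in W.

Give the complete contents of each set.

B = {2, 3, 4}; W = {1, 3, 4}; K = {3, 4}

From (6): 4 ∈ W.
(3): 3 matches 4: 3 ∈ W.
(4): 3 ∈ K.
(1) (exactly one): 2 ∉ W.
(3): 4 matches 3: 4 ∈ K.
(8): only 3 candidates remain for W, so all are in.
Suppose 1 ∈ B: no assignment then satisfies all the clues, so 1 ∉ B.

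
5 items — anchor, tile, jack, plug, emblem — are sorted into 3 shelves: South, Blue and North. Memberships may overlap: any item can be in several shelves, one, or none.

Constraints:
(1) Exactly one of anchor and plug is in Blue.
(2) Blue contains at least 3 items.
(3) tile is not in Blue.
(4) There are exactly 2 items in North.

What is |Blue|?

3

From (3): tile ∉ Blue.
Suppose jack ∉ Blue: no assignment then satisfies all the clues, so jack ∈ Blue.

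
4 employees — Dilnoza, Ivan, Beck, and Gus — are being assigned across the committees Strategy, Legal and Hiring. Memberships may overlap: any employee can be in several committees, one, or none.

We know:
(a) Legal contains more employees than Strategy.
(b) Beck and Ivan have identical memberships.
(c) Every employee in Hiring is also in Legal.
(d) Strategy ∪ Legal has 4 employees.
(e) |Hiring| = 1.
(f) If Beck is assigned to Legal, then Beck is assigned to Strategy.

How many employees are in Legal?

4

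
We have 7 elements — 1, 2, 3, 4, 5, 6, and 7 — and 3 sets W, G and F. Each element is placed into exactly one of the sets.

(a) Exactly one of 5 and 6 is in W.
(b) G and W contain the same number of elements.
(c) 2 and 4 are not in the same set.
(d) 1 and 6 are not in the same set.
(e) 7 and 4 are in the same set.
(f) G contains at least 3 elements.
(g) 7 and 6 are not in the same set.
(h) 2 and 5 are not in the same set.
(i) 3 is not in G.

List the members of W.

W = {2, 3, 6}

From (i): 3 ∉ G.
Suppose 1 ∈ W: no assignment then satisfies all the clues, so 1 ∉ W.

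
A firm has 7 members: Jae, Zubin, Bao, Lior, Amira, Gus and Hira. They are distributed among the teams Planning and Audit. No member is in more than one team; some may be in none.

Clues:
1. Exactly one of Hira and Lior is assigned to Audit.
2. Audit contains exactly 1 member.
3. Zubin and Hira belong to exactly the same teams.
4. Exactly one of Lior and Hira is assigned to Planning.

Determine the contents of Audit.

Audit = {Lior}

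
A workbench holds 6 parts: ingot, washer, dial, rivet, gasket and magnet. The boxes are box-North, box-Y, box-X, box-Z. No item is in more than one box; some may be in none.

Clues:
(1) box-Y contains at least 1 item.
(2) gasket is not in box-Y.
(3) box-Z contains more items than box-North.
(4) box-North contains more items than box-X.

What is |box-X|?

From (2): gasket ∉ box-Y.
Suppose ingot ∈ box-X: no assignment then satisfies all the clues, so ingot ∉ box-X.

0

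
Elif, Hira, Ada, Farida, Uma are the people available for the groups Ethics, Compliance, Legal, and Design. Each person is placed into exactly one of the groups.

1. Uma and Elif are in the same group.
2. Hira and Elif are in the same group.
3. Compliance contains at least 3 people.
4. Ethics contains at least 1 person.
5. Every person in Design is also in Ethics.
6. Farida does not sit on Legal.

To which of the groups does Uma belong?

Uma: Compliance

From (6): Farida ∉ Legal.
Suppose Uma ∈ Ethics: no assignment then satisfies all the clues, so Uma ∉ Ethics.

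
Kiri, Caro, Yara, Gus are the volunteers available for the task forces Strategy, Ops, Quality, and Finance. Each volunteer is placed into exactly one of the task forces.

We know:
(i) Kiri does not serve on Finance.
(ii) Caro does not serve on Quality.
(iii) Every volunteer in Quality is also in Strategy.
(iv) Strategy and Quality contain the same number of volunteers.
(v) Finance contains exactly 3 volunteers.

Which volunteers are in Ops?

Ops = {Kiri}

From (i): Kiri ∉ Finance.
From (ii): Caro ∉ Quality.
(v): only 3 candidates remain for Finance, so all are in.
Suppose Kiri ∉ Ops: no assignment then satisfies all the clues, so Kiri ∈ Ops.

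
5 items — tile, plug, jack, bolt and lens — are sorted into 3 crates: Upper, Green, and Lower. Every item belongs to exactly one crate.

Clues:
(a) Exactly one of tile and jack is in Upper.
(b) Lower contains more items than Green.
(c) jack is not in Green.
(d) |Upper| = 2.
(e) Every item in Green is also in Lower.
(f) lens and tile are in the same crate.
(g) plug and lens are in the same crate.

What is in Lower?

From (c): jack ∉ Green.
Suppose tile ∉ Lower: no assignment then satisfies all the clues, so tile ∈ Lower.

Lower = {lens, plug, tile}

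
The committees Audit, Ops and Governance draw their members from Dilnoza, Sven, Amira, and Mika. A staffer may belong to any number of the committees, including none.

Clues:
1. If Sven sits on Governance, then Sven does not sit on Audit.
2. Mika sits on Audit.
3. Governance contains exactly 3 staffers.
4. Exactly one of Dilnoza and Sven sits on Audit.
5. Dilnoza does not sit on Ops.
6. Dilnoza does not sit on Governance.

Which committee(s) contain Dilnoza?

Dilnoza: Audit

From (2): Mika ∈ Audit.
From (5): Dilnoza ∉ Ops.
From (6): Dilnoza ∉ Governance.
(3): only 3 candidates remain for Governance, so all are in.
(1): Sven ∉ Audit.
(4) (exactly one): Dilnoza ∈ Audit.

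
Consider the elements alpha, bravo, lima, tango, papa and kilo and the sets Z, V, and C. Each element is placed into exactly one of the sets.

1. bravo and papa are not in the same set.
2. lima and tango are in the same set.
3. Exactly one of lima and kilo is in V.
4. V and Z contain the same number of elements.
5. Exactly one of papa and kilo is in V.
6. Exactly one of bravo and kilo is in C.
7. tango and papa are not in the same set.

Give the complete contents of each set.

Z = {papa}; V = {kilo}; C = {alpha, bravo, lima, tango}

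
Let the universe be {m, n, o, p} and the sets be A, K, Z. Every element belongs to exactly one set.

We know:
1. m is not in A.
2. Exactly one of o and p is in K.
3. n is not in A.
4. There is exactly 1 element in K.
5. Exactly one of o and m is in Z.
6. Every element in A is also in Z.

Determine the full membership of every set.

A = {}; K = {o}; Z = {m, n, p}

From (1): m ∉ A.
From (3): n ∉ A.
Suppose m ∈ K: no assignment then satisfies all the clues, so m ∉ K.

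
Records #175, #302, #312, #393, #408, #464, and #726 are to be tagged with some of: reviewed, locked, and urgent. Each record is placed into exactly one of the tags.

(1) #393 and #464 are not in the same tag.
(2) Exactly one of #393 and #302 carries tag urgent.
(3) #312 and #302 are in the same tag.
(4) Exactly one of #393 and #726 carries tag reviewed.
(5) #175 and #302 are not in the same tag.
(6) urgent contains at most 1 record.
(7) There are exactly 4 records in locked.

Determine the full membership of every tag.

reviewed = {#175, #726}; locked = {#302, #312, #408, #464}; urgent = {#393}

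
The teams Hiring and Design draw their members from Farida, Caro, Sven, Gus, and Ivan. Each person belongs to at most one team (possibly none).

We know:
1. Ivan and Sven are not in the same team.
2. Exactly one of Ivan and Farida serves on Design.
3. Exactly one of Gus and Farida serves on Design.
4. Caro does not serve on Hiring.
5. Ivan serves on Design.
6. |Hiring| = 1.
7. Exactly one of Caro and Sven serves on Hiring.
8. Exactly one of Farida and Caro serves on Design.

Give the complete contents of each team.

From (4): Caro ∉ Hiring.
From (5): Ivan ∈ Design.
(1): Sven ∉ Design.
(2) (exactly one): Farida ∉ Design.
(3) (exactly one): Gus ∈ Design.
(7) (exactly one): Sven ∈ Hiring.
(8) (exactly one): Caro ∈ Design.
(6): Hiring already has 1, so the rest are out.

Hiring = {Sven}; Design = {Caro, Gus, Ivan}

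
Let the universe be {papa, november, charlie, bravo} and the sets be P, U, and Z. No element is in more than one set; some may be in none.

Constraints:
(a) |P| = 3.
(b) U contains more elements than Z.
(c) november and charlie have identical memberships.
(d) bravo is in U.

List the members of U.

U = {bravo}

From (d): bravo ∈ U.
(a): only 3 candidates remain for P, so all are in.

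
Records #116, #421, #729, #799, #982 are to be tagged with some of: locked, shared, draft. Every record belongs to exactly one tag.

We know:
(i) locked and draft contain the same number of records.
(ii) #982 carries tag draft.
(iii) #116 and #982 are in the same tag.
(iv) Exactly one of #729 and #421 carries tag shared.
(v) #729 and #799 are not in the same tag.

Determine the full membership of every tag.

From (ii): #982 ∈ draft.
(iii): #116 matches #982: #116 ∉ locked.
(iii): #116 matches #982: #116 ∉ shared.
(iii): #116 matches #982: #116 ∈ draft.
Suppose #421 ∉ locked: no assignment then satisfies all the clues, so #421 ∈ locked.

locked = {#421, #799}; shared = {#729}; draft = {#116, #982}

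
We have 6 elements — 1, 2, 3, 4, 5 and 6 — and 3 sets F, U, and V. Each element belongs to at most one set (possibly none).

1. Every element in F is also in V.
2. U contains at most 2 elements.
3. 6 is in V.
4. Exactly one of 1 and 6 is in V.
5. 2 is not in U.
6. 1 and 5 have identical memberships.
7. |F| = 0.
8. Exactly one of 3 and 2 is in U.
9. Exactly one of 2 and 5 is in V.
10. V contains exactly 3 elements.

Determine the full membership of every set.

F = {}; U = {3}; V = {2, 4, 6}

From (3): 6 ∈ V.
From (5): 2 ∉ U.
(4) (exactly one): 1 ∉ V.
(6): 5 matches 1: 5 ∉ V.
(7): F already has 0, so the rest are out.
(8) (exactly one): 3 ∈ U.
(9) (exactly one): 2 ∈ V.
(10): only 3 candidates remain for V, so all are in.
Suppose 1 ∈ U: no assignment then satisfies all the clues, so 1 ∉ U.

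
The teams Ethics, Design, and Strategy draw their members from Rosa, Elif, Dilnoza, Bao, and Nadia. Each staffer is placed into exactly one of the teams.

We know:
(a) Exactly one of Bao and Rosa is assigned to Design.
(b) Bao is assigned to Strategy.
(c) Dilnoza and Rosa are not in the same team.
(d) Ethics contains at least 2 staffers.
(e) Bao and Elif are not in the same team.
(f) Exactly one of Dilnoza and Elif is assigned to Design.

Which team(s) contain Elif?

From (b): Bao ∈ Strategy.
(a) (exactly one): Rosa ∈ Design.
(c): Dilnoza ∉ Design.
(e): Elif ∉ Strategy.
(f) (exactly one): Elif ∈ Design.
(d): only 2 candidates remain for Ethics, so all are in.

Elif: Design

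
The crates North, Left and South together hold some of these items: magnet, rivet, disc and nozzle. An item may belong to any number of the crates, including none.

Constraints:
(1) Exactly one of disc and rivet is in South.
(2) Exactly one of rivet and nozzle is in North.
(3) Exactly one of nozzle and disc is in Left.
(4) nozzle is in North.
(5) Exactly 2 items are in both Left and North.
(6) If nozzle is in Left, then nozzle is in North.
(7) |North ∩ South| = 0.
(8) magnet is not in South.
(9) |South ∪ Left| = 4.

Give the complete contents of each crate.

North = {magnet, nozzle}; Left = {magnet, nozzle, rivet}; South = {disc}

From (4): nozzle ∈ North.
From (8): magnet ∉ South.
(2) (exactly one): rivet ∉ North.
Suppose magnet ∉ North: no assignment then satisfies all the clues, so magnet ∈ North.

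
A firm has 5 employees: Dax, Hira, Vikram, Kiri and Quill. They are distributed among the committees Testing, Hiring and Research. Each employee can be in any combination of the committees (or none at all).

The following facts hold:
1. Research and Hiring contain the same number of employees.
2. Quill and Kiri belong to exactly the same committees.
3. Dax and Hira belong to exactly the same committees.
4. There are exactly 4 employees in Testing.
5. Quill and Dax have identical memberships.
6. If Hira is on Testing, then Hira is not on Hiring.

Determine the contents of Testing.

Testing = {Dax, Hira, Kiri, Quill}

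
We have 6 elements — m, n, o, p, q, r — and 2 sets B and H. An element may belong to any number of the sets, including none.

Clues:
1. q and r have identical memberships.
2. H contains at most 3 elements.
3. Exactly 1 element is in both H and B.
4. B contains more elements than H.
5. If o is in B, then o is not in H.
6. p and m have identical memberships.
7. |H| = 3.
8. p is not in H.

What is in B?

From (8): p ∉ H.
(6): m matches p: m ∉ H.
Suppose m ∉ B: no assignment then satisfies all the clues, so m ∈ B.

B = {m, n, o, p}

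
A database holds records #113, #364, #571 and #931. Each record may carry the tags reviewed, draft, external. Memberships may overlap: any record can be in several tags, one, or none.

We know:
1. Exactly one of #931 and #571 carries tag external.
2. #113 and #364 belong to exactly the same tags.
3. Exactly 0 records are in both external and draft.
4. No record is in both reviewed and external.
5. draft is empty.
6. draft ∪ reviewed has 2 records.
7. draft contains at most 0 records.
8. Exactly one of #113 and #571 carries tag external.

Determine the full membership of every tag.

reviewed = {#113, #364}; draft = {}; external = {#571}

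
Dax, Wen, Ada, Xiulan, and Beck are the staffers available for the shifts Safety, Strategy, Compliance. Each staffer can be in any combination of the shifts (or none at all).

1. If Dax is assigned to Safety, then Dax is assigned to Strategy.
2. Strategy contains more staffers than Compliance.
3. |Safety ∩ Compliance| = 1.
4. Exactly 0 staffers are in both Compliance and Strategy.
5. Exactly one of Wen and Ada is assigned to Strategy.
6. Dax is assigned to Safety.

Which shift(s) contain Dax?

From (6): Dax ∈ Safety.
(1): Dax ∈ Strategy.
Suppose Dax ∈ Compliance: no assignment then satisfies all the clues, so Dax ∉ Compliance.

Dax: Safety, Strategy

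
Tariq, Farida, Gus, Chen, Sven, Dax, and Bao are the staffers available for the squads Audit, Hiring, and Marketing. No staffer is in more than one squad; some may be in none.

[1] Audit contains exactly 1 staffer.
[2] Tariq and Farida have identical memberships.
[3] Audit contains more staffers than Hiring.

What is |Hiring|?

0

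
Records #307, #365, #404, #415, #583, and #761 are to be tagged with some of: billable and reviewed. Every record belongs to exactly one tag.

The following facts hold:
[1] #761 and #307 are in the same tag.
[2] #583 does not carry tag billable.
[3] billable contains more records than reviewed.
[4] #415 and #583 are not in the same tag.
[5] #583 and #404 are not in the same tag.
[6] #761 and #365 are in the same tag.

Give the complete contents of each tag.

billable = {#307, #365, #404, #415, #761}; reviewed = {#583}

From (2): #583 ∉ billable.
Only one tag left: #583 ∈ reviewed.
(4): #415 ∉ reviewed.
(5): #404 ∉ reviewed.
Only one tag left: #404 ∈ billable.
Only one tag left: #415 ∈ billable.
Suppose #307 ∉ billable: no assignment then satisfies all the clues, so #307 ∈ billable.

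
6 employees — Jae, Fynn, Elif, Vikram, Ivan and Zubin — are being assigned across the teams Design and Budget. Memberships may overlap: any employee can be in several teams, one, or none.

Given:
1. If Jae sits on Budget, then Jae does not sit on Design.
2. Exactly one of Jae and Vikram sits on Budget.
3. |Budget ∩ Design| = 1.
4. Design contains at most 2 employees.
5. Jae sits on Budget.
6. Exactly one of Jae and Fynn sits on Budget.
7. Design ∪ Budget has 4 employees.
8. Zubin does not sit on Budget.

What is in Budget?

Budget = {Elif, Ivan, Jae}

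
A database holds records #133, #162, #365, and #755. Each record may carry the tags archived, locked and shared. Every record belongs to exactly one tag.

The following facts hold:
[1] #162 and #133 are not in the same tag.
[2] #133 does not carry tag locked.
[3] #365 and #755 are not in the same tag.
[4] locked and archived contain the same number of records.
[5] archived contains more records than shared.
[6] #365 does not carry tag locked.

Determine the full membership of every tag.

archived = {#133, #365}; locked = {#162, #755}; shared = {}

From (2): #133 ∉ locked.
From (6): #365 ∉ locked.
Suppose #133 ∉ archived: no assignment then satisfies all the clues, so #133 ∈ archived.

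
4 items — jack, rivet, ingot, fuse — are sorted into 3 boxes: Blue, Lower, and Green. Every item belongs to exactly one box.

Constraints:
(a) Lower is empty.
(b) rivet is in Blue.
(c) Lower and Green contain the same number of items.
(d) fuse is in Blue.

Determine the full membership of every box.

From (b): rivet ∈ Blue.
From (d): fuse ∈ Blue.
(a): Lower already has 0, so the rest are out.
Suppose jack ∉ Blue: no assignment then satisfies all the clues, so jack ∈ Blue.

Blue = {fuse, ingot, jack, rivet}; Lower = {}; Green = {}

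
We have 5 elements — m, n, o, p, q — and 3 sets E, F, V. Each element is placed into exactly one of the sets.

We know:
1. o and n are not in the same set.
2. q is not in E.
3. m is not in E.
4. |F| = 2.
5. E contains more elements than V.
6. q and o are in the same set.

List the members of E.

E = {n, p}

From (2): q ∉ E.
From (3): m ∉ E.
(6): o matches q: o ∉ E.
Suppose n ∉ E: no assignment then satisfies all the clues, so n ∈ E.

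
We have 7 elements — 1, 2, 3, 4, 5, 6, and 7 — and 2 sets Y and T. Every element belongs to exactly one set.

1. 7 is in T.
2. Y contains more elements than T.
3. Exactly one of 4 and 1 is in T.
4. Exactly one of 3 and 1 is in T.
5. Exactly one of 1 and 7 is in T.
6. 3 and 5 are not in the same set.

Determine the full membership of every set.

Y = {1, 2, 5, 6}; T = {3, 4, 7}

From (1): 7 ∈ T.
(5) (exactly one): 1 ∉ T.
Only one set left: 1 ∈ Y.
(3) (exactly one): 4 ∈ T.
(4) (exactly one): 3 ∈ T.
(6): 5 ∉ T.
Only one set left: 5 ∈ Y.
Suppose 2 ∉ Y: no assignment then satisfies all the clues, so 2 ∈ Y.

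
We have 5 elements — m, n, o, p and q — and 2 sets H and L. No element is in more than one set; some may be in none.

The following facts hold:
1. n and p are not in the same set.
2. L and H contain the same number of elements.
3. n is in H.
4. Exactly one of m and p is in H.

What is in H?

H = {m, n}

From (3): n ∈ H.
(1): p ∉ H.
(4) (exactly one): m ∈ H.
Suppose o ∈ H: no assignment then satisfies all the clues, so o ∉ H.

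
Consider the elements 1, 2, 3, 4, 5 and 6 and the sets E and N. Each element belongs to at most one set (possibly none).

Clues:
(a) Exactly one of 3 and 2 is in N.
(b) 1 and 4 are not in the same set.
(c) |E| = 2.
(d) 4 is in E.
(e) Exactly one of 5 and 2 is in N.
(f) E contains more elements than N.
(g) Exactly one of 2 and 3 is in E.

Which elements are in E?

E = {3, 4}

From (d): 4 ∈ E.
(b): 1 ∉ E.
Suppose 2 ∈ E: no assignment then satisfies all the clues, so 2 ∉ E.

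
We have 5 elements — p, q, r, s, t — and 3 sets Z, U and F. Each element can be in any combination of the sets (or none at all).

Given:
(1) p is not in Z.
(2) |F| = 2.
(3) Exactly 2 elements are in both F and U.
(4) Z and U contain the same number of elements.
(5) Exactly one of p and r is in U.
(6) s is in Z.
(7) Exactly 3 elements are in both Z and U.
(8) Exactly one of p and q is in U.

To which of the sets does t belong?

t: none

From (1): p ∉ Z.
From (6): s ∈ Z.
Suppose t ∈ Z: no assignment then satisfies all the clues, so t ∉ Z.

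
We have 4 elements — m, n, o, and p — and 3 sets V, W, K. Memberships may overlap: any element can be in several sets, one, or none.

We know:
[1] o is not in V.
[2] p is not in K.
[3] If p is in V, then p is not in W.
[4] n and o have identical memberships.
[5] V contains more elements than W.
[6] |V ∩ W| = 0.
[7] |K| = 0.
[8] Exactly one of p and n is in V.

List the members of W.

W = {}

From (1): o ∉ V.
From (2): p ∉ K.
(4): n matches o: n ∉ V.
(7): K already has 0, so the rest are out.
(8) (exactly one): p ∈ V.
(3): p ∉ W.
Suppose m ∈ W: no assignment then satisfies all the clues, so m ∉ W.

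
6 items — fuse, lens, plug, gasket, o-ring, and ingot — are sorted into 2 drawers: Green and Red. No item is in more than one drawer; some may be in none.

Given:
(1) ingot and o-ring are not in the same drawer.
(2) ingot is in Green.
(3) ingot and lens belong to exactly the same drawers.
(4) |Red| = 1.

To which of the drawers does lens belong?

From (2): ingot ∈ Green.
(1): o-ring ∉ Green.
(3): lens matches ingot: lens ∈ Green.

lens: Green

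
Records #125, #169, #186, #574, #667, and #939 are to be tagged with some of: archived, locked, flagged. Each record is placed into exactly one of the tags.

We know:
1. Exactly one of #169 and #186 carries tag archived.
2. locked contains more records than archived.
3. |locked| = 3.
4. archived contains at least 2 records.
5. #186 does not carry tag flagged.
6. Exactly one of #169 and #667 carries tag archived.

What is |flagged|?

1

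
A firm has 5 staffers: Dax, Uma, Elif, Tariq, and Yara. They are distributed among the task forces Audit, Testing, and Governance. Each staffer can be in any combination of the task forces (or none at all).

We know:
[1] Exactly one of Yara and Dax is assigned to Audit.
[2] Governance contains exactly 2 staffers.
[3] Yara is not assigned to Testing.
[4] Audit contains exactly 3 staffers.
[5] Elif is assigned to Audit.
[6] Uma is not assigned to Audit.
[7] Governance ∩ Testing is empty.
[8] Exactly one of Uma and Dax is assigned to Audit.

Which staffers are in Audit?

Audit = {Dax, Elif, Tariq}

From (3): Yara ∉ Testing.
From (5): Elif ∈ Audit.
From (6): Uma ∉ Audit.
(8) (exactly one): Dax ∈ Audit.
(1) (exactly one): Yara ∉ Audit.
(4): only 3 candidates remain for Audit, so all are in.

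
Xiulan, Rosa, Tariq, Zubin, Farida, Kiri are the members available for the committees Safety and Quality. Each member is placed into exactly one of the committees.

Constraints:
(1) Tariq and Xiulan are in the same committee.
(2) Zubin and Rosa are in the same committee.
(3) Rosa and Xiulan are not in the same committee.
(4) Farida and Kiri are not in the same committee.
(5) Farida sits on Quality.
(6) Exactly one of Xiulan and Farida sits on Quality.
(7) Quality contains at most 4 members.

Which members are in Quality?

Quality = {Farida, Rosa, Zubin}

From (5): Farida ∈ Quality.
(4): Kiri ∉ Quality.
(6) (exactly one): Xiulan ∉ Quality.
Only one committee left: Xiulan ∈ Safety.
Only one committee left: Kiri ∈ Safety.
(1): Tariq matches Xiulan: Tariq ∈ Safety.
(3): Rosa ∉ Safety.
Only one committee left: Rosa ∈ Quality.
(2): Zubin matches Rosa: Zubin ∉ Safety.
(2): Zubin matches Rosa: Zubin ∈ Quality.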